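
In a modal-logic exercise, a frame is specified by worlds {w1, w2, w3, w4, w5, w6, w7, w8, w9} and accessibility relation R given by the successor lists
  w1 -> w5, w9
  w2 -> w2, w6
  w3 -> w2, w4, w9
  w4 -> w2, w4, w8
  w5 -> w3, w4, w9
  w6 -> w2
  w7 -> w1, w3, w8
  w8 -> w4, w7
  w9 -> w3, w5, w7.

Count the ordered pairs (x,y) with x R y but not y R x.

Enumerating: (w1,w5), (w1,w9), (w3,w2), (w3,w4), (w4,w2), (w5,w3), (w5,w4), (w7,w1), (w7,w3), (w9,w7).

10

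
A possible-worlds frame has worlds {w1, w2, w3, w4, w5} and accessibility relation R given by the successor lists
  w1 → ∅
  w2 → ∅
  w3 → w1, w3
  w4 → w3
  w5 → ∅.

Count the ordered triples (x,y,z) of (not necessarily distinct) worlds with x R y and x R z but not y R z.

Enumerating: (w3,w1,w1), (w3,w1,w3).

2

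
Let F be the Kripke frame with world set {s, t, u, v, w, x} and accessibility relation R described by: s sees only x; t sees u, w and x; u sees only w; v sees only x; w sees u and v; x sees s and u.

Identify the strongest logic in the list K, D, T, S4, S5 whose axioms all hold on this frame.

Serial (axiom D): yes — every world has a successor (e.g. s R x).
Reflexive (axiom T): no — s is not related to itself.
Transitive (axiom 4): no — s R x and x R u, but not s R u.
Euclidean (axiom 5): no — t R u and t R x, but not u R x.
So F validates K, D; T would additionally require R to be reflexive. The strongest is D.

D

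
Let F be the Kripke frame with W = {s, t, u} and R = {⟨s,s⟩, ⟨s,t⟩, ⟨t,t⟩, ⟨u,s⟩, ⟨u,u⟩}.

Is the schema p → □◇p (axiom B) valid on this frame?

No

By correspondence theory, B is valid on a frame iff R is symmetric.
Symmetric: no — s R t but not t R s.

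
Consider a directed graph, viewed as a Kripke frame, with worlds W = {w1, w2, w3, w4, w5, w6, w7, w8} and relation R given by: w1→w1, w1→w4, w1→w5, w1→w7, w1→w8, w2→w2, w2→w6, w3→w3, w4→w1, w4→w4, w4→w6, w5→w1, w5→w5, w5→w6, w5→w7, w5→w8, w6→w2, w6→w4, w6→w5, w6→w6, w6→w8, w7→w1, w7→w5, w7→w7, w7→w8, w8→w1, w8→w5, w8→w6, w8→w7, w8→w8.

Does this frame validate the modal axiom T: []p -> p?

Yes

Axiom T corresponds to the accessibility relation being reflexive.
Reflexive: yes — every world is R-related to itself.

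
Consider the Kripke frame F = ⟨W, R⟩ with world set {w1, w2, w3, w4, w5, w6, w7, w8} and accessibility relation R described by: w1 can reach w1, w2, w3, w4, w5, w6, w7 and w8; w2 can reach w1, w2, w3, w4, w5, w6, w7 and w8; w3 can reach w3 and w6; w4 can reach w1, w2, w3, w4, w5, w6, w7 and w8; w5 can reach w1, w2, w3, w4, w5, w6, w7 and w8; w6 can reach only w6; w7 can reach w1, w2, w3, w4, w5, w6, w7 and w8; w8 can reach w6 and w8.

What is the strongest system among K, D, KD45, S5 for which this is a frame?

Serial (axiom D): yes — every world has a successor (e.g. w1 R w1).
Euclidean (axiom 5): no — w1 R w3 and w1 R w2, but not w3 R w2.
Transitive (axiom 4): yes — every two-step R-path is closed by a direct edge.
Reflexive (axiom T): yes — every world is R-related to itself.
So F validates K, D; KD45 would additionally require R to be Euclidean. The strongest is D.

D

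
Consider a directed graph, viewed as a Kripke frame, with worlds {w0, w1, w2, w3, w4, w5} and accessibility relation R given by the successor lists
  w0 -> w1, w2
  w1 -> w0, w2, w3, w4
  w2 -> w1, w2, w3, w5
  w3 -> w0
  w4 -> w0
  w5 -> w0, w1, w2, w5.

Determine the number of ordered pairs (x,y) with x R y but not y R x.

Enumerating: (w0,w2), (w1,w3), (w1,w4), (w2,w3), (w3,w0), (w4,w0), (w5,w0), (w5,w1).

8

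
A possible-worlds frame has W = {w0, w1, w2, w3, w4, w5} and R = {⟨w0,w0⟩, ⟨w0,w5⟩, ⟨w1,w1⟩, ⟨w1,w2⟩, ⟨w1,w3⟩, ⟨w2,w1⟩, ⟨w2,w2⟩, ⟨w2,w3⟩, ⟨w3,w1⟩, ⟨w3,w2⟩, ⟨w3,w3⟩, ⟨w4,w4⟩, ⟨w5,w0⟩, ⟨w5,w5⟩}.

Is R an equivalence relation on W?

Yes

Reflexive: yes — every world is R-related to itself.
Symmetric: yes — every pair in R has its reverse in R.
Transitive: yes — every two-step R-path is closed by a direct edge.
So R is an equivalence relation.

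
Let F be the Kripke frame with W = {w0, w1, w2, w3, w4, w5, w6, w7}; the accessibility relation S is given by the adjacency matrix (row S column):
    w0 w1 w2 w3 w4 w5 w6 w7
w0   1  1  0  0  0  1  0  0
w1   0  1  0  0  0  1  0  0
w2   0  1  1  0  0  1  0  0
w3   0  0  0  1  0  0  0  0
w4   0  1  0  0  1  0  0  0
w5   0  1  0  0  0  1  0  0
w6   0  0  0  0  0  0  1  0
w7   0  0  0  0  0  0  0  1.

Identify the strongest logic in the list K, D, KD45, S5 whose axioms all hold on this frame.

D

Serial (axiom D): yes — every world has a successor (e.g. w0 S w0).
Euclidean (axiom 5): no — w0 S w1 and w0 S w0, but not w1 S w0.
Transitive (axiom 4): no — w4 S w1 and w1 S w5, but not w4 S w5.
Reflexive (axiom T): yes — every world is S-related to itself.
So F validates K, D; KD45 would additionally require S to be Euclidean and transitive. The strongest is D.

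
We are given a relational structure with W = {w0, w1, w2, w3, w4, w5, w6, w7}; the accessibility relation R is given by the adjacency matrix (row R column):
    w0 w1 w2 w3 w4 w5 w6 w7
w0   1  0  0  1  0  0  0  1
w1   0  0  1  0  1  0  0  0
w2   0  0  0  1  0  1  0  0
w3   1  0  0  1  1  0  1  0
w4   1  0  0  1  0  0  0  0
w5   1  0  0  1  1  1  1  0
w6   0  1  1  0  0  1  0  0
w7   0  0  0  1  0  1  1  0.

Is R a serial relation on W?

Serial: yes — every world has a successor (e.g. w0 R w0).

Yes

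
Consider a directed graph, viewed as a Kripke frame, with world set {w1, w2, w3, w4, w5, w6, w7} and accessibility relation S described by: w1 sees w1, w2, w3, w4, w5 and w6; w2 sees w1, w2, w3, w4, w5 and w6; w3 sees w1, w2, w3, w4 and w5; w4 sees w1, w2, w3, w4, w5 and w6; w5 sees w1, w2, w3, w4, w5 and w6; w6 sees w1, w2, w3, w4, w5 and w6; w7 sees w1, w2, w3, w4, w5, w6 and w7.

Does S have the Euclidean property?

No

Euclidean: no — w1 S w3 and w1 S w6, but not w3 S w6.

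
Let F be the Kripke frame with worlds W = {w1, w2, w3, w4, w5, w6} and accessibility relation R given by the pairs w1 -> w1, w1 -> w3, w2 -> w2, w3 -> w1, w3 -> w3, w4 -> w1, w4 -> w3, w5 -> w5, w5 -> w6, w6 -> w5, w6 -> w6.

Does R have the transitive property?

Yes

Transitive: yes — every two-step R-path is closed by a direct edge.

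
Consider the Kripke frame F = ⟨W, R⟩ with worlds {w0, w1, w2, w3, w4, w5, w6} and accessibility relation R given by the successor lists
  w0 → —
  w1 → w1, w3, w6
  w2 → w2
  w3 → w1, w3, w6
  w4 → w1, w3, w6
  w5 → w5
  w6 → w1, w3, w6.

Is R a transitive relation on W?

Yes

Transitive: yes — every two-step R-path is closed by a direct edge.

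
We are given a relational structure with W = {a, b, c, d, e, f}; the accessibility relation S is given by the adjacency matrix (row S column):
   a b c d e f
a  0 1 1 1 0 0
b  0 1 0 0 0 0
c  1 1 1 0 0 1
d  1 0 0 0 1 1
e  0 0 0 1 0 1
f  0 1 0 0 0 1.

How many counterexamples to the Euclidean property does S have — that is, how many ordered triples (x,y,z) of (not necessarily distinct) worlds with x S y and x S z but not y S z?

23

Enumerating: (a,b,c), (a,b,d), (a,c,d), (a,d,b), (a,d,c), (a,d,d), (c,a,a), (c,a,f), (c,b,a), (c,b,c), (c,b,f), (c,f,a), … and 11 more.
Total: 23.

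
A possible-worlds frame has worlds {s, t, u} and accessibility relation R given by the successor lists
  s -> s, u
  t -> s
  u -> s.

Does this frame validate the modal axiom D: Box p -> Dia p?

Axiom D corresponds to the accessibility relation being serial.
Serial: yes — every world has a successor (e.g. s R s).

Yes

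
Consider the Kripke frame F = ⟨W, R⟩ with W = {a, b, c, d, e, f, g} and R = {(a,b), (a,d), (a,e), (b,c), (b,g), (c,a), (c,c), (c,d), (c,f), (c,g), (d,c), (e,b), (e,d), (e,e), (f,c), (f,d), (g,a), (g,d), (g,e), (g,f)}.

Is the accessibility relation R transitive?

No

Transitive: no — a R b and b R c, but not a R c.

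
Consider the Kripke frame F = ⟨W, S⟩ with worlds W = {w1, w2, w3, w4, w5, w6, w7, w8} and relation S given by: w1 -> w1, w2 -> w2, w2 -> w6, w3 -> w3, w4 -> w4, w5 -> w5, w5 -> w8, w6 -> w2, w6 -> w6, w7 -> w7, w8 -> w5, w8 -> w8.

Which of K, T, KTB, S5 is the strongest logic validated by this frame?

Reflexive (axiom T): yes — every world is S-related to itself.
Symmetric (axiom B): yes — every pair in S has its reverse in S.
Euclidean (axiom 5): yes — any two successors of a common world are S-related.
So F validates K, T, KTB, S5. The strongest is S5.

S5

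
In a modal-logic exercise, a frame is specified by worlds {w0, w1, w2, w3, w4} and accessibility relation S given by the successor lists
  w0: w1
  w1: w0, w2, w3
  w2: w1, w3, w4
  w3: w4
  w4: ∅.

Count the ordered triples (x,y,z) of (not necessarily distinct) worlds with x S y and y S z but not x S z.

9

Enumerating: (w0,w1,w0), (w0,w1,w2), (w0,w1,w3), (w1,w0,w1), (w1,w2,w1), (w1,w2,w4), (w1,w3,w4), (w2,w1,w0), (w2,w1,w2).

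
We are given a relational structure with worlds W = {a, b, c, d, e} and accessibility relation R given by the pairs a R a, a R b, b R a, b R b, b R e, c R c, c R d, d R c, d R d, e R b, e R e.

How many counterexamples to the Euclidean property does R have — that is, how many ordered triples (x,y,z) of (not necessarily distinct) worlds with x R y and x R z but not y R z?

Enumerating: (b,a,e), (b,e,a).

2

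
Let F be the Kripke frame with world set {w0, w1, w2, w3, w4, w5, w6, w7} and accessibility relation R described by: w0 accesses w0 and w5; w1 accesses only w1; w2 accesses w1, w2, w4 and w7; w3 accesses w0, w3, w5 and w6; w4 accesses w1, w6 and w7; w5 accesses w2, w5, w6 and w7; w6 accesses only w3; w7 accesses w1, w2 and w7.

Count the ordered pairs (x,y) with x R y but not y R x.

Enumerating: (w0,w5), (w2,w1), (w2,w4), (w3,w0), (w3,w5), (w4,w1), (w4,w6), (w4,w7), (w5,w2), (w5,w6), (w5,w7), (w7,w1).

12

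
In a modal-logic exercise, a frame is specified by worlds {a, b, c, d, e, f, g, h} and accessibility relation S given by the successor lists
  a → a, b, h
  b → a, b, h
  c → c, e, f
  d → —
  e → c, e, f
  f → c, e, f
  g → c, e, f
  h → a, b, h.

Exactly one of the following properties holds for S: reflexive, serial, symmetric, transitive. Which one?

transitive

Reflexive: no — d is not related to itself.
Serial: no — d has no S-successor.
Symmetric: no — g S c but not c S g.
Transitive: yes — every two-step S-path is closed by a direct edge.
Only transitive holds.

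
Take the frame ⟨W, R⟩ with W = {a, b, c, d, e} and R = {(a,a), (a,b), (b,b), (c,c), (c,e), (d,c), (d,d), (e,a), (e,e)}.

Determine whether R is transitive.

No

Transitive: no — c R e and e R a, but not c R a.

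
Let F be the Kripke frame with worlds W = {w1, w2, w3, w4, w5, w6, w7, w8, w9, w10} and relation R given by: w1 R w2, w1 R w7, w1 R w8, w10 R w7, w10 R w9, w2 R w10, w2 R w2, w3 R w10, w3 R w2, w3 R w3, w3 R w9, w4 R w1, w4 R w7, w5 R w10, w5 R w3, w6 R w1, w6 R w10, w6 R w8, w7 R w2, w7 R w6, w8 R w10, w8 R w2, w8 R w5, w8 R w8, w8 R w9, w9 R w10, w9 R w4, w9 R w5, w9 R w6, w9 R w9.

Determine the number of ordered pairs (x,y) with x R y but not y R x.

Enumerating: (w1,w2), (w1,w7), (w1,w8), (w10,w7), (w2,w10), (w3,w10), (w3,w2), (w3,w9), (w4,w1), (w4,w7), (w5,w10), (w5,w3), … and 12 more.
Total: 24.

24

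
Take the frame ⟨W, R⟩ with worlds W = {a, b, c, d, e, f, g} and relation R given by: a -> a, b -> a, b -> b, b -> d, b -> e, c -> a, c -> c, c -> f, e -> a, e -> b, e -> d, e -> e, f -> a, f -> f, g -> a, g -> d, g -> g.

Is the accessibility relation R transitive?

Transitive: yes — every two-step R-path is closed by a direct edge.

Yes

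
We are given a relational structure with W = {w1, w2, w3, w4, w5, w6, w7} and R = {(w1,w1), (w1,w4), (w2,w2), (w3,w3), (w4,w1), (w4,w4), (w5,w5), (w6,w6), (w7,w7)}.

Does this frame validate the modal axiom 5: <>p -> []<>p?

The schema 5 characterises exactly the Euclidean frames.
Euclidean: yes — any two successors of a common world are R-related.

Yes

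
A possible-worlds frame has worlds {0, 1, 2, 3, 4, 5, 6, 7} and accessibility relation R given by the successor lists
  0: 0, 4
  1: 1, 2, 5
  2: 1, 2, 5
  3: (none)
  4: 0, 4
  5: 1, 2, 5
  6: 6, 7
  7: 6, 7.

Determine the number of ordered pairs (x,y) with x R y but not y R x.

0

R is symmetric; there are no such tuples.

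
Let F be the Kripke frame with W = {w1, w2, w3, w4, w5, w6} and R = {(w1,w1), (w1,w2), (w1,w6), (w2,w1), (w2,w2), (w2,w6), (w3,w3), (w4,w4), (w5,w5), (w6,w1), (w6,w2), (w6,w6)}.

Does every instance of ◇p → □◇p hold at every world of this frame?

Axiom 5 corresponds to the accessibility relation being Euclidean.
Euclidean: yes — any two successors of a common world are R-related.

Yes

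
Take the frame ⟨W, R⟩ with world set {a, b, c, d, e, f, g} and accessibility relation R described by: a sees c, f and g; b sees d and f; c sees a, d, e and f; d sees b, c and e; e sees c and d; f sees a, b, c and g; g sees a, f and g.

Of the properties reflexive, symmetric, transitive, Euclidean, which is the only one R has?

Reflexive: no — a is not related to itself.
Symmetric: yes — every pair in R has its reverse in R.
Transitive: no — a R c and c R d, but not a R d.
Euclidean: no — a R c and a R g, but not c R g.
Only symmetric holds.

symmetric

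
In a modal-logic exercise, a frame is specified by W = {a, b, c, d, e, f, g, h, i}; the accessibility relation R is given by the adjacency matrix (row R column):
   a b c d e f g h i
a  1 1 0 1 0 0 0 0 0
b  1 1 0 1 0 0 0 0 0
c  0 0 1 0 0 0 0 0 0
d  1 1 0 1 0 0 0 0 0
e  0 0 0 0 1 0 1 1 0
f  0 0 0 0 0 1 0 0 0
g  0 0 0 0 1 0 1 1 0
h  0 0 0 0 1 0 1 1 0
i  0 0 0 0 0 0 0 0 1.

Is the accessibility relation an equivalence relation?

Reflexive: yes — every world is R-related to itself.
Symmetric: yes — every pair in R has its reverse in R.
Transitive: yes — every two-step R-path is closed by a direct edge.
So R is an equivalence relation.

Yes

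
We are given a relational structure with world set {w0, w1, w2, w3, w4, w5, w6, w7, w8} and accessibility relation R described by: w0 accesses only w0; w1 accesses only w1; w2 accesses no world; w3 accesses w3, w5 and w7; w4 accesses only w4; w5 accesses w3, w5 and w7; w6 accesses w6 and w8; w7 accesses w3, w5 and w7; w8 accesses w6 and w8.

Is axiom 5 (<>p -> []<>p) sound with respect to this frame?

Axiom 5 corresponds to the accessibility relation being Euclidean.
Euclidean: yes — any two successors of a common world are R-related.

Yes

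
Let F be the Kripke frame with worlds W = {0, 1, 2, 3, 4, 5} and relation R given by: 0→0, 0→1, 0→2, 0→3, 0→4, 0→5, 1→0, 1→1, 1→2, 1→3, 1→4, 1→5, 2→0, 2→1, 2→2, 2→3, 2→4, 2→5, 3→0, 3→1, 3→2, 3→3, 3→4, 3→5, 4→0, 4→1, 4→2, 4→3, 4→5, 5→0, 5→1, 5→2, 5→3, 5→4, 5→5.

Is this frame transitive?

Transitive: no — 4 R 0 and 0 R 4, but not 4 R 4.

No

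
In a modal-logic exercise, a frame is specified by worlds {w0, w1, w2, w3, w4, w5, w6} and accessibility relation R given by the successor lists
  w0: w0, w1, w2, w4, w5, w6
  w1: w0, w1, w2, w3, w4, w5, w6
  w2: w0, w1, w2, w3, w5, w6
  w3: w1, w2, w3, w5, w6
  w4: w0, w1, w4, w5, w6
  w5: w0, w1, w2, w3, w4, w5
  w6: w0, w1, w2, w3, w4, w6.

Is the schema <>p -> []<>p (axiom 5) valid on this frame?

No

By correspondence theory, 5 is valid on a frame iff R is Euclidean.
Euclidean: no — w0 R w2 and w0 R w4, but not w2 R w4.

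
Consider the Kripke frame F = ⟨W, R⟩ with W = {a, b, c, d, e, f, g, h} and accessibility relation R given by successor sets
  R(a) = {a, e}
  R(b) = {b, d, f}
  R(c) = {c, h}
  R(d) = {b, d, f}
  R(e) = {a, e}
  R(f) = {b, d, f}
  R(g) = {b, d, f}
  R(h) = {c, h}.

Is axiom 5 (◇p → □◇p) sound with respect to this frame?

Yes

The schema 5 characterises exactly the Euclidean frames.
Euclidean: yes — any two successors of a common world are R-related.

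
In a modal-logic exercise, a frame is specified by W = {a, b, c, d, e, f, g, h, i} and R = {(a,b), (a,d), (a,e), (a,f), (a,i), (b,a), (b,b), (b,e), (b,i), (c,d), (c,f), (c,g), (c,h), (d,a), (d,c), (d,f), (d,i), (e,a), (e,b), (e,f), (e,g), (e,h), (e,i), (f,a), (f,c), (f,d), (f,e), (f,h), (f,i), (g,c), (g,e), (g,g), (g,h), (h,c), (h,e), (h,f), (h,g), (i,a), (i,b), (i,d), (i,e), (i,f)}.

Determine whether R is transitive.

No

Transitive: no — a R d and d R c, but not a R c.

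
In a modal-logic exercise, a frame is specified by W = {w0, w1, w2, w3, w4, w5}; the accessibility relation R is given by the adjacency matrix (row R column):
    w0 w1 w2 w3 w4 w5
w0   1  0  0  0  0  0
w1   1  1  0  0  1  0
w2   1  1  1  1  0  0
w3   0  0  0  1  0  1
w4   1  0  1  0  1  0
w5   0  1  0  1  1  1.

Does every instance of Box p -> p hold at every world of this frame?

Yes

Axiom T corresponds to the accessibility relation being reflexive.
Reflexive: yes — every world is R-related to itself.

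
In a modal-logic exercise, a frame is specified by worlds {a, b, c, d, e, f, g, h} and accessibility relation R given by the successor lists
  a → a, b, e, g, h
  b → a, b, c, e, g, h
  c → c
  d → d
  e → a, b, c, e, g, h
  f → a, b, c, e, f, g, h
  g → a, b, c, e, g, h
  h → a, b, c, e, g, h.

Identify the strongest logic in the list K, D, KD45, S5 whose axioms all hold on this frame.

D

Serial (axiom D): yes — every world has a successor (e.g. a R a).
Euclidean (axiom 5): no — b R a and b R c, but not a R c.
Transitive (axiom 4): no — a R b and b R c, but not a R c.
Reflexive (axiom T): yes — every world is R-related to itself.
So F validates K, D; KD45 would additionally require R to be Euclidean and transitive. The strongest is D.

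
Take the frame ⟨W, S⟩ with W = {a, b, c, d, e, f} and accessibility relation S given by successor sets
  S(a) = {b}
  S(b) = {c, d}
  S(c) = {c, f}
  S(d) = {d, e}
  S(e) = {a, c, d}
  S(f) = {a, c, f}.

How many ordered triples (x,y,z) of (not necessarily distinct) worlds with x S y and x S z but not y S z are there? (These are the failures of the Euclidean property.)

Enumerating: (a,b,b), (b,c,d), (b,d,c), (d,e,e), (e,a,a), (e,a,c), (e,a,d), (e,c,a), (e,c,d), (e,d,a), (e,d,c), (f,a,a), (f,a,c), (f,a,f), (f,c,a).

15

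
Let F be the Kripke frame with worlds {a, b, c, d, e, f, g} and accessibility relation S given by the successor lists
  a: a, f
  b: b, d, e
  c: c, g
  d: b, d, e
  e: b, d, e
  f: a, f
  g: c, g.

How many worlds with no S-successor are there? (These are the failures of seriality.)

S is serial; there are no such worlds.

0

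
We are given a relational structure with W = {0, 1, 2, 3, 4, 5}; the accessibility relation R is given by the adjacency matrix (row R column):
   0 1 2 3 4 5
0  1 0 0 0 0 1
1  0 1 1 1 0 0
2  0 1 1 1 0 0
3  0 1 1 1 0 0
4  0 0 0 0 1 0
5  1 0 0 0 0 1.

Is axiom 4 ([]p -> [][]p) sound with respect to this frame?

Yes

Axiom 4 corresponds to the accessibility relation being transitive.
Transitive: yes — every two-step R-path is closed by a direct edge.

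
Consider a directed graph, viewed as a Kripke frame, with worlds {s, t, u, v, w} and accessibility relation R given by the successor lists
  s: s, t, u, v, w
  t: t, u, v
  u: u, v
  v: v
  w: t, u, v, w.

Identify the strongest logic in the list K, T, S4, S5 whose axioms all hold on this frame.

Reflexive (axiom T): yes — every world is R-related to itself.
Transitive (axiom 4): yes — every two-step R-path is closed by a direct edge.
Euclidean (axiom 5): no — s R t and s R w, but not t R w.
So F validates K, T, S4; S5 would additionally require R to be Euclidean. The strongest is S4.

S4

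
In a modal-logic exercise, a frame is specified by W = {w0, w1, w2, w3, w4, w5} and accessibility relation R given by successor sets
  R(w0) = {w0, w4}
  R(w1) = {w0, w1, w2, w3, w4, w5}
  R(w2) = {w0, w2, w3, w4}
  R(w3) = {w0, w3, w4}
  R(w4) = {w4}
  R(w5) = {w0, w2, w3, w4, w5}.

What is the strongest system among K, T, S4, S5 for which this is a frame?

Reflexive (axiom T): yes — every world is R-related to itself.
Transitive (axiom 4): yes — every two-step R-path is closed by a direct edge.
Euclidean (axiom 5): no — w1 R w0 and w1 R w2, but not w0 R w2.
So F validates K, T, S4; S5 would additionally require R to be Euclidean. The strongest is S4.

S4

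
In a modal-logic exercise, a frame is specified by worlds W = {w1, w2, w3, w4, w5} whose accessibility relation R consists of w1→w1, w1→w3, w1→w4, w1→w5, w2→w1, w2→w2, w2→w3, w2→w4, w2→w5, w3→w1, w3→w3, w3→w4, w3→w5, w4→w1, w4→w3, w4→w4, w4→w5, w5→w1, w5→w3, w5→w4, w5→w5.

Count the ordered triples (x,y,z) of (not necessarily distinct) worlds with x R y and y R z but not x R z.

R is transitive; there are no such tuples.

0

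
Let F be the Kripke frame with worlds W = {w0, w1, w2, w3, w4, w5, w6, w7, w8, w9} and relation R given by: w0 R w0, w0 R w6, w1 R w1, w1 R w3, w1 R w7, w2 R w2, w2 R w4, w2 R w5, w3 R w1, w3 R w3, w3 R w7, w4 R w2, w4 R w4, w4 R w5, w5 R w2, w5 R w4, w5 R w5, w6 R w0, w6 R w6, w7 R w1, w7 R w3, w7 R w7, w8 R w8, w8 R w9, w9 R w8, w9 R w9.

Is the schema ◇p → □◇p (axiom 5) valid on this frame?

By correspondence theory, 5 is valid on a frame iff R is Euclidean.
Euclidean: yes — any two successors of a common world are R-related.

Yes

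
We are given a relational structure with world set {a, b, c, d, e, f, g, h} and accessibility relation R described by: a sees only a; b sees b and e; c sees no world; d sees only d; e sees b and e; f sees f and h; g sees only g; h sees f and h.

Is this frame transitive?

Transitive: yes — every two-step R-path is closed by a direct edge.

Yes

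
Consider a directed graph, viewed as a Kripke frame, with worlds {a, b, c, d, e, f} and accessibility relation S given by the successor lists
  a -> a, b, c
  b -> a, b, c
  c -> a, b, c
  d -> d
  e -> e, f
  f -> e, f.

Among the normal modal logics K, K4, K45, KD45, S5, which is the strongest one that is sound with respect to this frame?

S5

Transitive (axiom 4): yes — every two-step S-path is closed by a direct edge.
Euclidean (axiom 5): yes — any two successors of a common world are S-related.
Serial (axiom D): yes — every world has a successor (e.g. a S a).
Reflexive (axiom T): yes — every world is S-related to itself.
So F validates K, K4, K45, KD45, S5. The strongest is S5.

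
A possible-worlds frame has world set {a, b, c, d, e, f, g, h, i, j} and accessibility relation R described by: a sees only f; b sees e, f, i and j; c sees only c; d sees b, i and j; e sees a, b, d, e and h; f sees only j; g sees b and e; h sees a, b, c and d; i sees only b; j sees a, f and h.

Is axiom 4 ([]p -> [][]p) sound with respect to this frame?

No

Axiom 4 corresponds to the accessibility relation being transitive.
Transitive: no — a R f and f R j, but not a R j.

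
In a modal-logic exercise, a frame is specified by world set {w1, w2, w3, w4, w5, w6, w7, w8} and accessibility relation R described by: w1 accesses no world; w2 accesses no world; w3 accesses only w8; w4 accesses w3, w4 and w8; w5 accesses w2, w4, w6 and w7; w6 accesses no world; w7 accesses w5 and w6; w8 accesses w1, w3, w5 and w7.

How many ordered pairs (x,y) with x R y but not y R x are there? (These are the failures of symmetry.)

9

Enumerating: (w4,w3), (w4,w8), (w5,w2), (w5,w4), (w5,w6), (w7,w6), (w8,w1), (w8,w5), (w8,w7).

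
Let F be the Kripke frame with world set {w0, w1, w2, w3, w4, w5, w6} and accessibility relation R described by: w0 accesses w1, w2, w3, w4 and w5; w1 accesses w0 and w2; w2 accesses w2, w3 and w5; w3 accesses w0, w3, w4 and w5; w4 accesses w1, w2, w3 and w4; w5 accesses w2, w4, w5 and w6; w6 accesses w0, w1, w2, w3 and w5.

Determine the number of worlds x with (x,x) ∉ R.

3

Enumerating: w0, w1, w6.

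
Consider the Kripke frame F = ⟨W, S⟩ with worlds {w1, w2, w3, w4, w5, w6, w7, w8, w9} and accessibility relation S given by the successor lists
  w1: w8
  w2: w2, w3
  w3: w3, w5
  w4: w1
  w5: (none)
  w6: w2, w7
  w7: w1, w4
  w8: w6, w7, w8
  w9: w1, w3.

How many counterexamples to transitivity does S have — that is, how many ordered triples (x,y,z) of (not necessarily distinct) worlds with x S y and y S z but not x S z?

13

Enumerating: (w1,w8,w6), (w1,w8,w7), (w2,w3,w5), (w4,w1,w8), (w6,w2,w3), (w6,w7,w1), (w6,w7,w4), (w7,w1,w8), (w8,w6,w2), (w8,w7,w1), (w8,w7,w4), (w9,w1,w8), (w9,w3,w5).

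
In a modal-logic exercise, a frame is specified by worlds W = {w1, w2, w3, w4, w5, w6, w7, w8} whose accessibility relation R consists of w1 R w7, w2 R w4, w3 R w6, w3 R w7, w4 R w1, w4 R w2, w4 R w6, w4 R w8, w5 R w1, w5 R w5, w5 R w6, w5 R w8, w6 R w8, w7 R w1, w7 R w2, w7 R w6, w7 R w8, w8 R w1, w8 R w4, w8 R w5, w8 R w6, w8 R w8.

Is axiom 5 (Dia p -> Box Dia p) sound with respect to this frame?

The schema 5 characterises exactly the Euclidean frames.
Euclidean: no — w3 R w6 and w3 R w7, but not w6 R w7.

No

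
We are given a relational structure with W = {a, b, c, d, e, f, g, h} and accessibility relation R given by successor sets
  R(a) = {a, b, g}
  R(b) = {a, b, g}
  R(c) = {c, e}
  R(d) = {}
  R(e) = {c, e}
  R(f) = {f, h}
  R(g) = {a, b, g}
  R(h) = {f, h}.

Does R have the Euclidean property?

Euclidean: yes — any two successors of a common world are R-related.

Yes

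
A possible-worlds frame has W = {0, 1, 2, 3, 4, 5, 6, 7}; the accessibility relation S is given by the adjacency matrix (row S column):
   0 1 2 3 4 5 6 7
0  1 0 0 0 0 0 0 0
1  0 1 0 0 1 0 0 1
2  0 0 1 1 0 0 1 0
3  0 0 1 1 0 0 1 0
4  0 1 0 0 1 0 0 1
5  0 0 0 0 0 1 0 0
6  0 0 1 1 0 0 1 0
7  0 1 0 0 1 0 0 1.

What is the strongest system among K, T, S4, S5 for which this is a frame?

S5

Reflexive (axiom T): yes — every world is S-related to itself.
Transitive (axiom 4): yes — every two-step S-path is closed by a direct edge.
Euclidean (axiom 5): yes — any two successors of a common world are S-related.
So F validates K, T, S4, S5. The strongest is S5.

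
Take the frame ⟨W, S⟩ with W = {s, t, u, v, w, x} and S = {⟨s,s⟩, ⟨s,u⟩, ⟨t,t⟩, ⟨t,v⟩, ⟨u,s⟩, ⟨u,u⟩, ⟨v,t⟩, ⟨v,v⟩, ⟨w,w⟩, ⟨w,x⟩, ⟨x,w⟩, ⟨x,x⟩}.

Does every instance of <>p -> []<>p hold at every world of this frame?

Yes

The schema 5 characterises exactly the Euclidean frames.
Euclidean: yes — any two successors of a common world are S-related.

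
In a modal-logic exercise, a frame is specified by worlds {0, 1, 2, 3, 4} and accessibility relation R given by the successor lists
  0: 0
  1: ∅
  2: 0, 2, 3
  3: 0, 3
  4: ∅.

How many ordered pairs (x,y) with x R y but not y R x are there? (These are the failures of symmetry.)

3

Enumerating: (2,0), (2,3), (3,0).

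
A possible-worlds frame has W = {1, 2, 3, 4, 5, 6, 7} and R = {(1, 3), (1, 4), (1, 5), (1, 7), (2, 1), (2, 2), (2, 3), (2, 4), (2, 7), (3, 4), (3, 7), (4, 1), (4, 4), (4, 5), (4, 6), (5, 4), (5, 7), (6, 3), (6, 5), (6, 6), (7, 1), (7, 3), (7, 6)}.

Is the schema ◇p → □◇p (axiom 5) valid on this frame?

No

Axiom 5 corresponds to the accessibility relation being Euclidean.
Euclidean: no — 1 R 3 and 1 R 5, but not 3 R 5.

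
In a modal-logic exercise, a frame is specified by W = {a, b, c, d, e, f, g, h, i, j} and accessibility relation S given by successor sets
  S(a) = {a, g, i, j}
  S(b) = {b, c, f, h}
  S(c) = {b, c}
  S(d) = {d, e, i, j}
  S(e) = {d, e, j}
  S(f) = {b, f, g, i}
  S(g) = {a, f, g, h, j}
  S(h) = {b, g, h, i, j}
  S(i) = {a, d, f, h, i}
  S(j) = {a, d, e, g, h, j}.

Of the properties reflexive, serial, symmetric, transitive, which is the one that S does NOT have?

Reflexive: yes — every world is S-related to itself.
Serial: yes — every world has a successor (e.g. a S a).
Symmetric: yes — every pair in S has its reverse in S.
Transitive: no — a S g and g S f, but not a S f.
Only transitive fails.

transitive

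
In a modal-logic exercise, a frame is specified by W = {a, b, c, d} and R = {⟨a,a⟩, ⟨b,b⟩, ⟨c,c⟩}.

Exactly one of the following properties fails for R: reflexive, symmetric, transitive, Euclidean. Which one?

Reflexive: no — d is not related to itself.
Symmetric: yes — every pair in R has its reverse in R.
Transitive: yes — every two-step R-path is closed by a direct edge.
Euclidean: yes — any two successors of a common world are R-related.
Only reflexive fails.

reflexive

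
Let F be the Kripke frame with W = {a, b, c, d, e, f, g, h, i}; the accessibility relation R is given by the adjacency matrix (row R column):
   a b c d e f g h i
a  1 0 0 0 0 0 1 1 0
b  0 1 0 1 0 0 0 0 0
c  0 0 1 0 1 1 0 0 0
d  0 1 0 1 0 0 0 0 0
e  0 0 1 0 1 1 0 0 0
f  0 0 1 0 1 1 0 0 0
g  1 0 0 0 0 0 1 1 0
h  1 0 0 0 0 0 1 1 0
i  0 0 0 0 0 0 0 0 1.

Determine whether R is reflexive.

Yes

Reflexive: yes — every world is R-related to itself.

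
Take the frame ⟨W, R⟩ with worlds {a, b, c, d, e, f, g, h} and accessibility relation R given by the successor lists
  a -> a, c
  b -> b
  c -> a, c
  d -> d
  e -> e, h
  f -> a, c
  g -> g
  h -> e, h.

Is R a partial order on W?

No

Reflexive: no — f is not related to itself.
Transitive: yes — every two-step R-path is closed by a direct edge.
Antisymmetric: no — a R c and c R a with a ≠ c.
So R is not a partial order.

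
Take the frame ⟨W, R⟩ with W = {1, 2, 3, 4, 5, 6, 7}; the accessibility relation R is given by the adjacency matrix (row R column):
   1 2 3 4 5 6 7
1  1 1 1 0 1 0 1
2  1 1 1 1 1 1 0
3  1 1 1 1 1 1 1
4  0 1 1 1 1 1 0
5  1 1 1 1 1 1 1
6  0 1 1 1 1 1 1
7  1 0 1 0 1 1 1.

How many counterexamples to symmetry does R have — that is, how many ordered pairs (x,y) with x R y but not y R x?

0

R is symmetric; there are no such tuples.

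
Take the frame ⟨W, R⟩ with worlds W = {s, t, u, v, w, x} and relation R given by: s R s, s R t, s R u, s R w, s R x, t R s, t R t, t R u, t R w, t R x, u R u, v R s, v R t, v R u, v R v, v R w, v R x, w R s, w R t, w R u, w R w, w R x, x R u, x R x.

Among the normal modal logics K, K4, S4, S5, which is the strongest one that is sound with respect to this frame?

Transitive (axiom 4): yes — every two-step R-path is closed by a direct edge.
Reflexive (axiom T): yes — every world is R-related to itself.
Euclidean (axiom 5): no — s R u and s R t, but not u R t.
So F validates K, K4, S4; S5 would additionally require R to be Euclidean. The strongest is S4.

S4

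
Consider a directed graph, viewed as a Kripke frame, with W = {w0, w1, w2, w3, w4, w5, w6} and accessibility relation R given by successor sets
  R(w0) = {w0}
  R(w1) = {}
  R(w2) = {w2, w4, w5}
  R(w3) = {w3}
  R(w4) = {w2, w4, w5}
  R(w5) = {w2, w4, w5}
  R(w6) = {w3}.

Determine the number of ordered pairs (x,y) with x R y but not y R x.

1

Enumerating: (w6,w3).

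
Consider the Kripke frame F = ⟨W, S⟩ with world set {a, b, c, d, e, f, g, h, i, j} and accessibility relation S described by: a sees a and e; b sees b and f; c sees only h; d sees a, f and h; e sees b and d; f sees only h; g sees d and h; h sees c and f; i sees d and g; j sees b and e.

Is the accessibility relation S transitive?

Transitive: no — a S e and e S b, but not a S b.

No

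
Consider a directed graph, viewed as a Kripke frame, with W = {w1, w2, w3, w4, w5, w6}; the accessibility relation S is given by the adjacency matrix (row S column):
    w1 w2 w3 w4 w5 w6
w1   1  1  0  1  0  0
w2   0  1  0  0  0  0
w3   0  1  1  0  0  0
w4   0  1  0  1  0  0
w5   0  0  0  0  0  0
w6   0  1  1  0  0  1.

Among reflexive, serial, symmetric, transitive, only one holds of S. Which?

transitive

Reflexive: no — w5 is not related to itself.
Serial: no — w5 has no S-successor.
Symmetric: no — w1 S w2 but not w2 S w1.
Transitive: yes — every two-step S-path is closed by a direct edge.
Only transitive holds.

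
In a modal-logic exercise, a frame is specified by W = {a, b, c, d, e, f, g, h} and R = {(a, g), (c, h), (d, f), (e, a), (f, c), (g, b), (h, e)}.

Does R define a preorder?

Reflexive: no — a is not related to itself.
Transitive: no — a R g and g R b, but not a R b.
So R is not a preorder.

No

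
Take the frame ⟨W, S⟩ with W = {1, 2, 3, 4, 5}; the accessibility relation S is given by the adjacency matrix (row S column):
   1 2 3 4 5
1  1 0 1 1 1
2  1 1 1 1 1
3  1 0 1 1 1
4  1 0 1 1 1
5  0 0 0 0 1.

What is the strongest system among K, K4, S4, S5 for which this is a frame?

S4

Transitive (axiom 4): yes — every two-step S-path is closed by a direct edge.
Reflexive (axiom T): yes — every world is S-related to itself.
Euclidean (axiom 5): no — 1 S 5 and 1 S 3, but not 5 S 3.
So F validates K, K4, S4; S5 would additionally require S to be Euclidean. The strongest is S4.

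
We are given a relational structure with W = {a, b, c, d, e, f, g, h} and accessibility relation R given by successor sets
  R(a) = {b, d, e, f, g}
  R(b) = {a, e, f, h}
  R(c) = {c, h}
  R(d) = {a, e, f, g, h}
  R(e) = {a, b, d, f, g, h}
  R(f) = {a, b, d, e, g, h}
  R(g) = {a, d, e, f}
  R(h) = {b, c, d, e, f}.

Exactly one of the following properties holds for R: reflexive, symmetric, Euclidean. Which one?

Reflexive: no — a is not related to itself.
Symmetric: yes — every pair in R has its reverse in R.
Euclidean: no — a R b and a R d, but not b R d.
Only symmetric holds.

symmetric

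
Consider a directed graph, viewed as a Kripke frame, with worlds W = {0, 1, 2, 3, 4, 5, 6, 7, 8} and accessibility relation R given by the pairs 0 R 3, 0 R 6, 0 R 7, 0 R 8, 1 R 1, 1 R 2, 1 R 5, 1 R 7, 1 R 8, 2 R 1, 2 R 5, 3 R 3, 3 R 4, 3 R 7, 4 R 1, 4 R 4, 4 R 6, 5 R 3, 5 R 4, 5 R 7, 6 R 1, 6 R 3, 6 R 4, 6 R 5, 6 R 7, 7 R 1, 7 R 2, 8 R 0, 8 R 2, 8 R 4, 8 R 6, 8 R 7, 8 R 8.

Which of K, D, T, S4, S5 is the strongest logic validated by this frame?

Serial (axiom D): yes — every world has a successor (e.g. 0 R 3).
Reflexive (axiom T): no — 0 is not related to itself.
Transitive (axiom 4): no — 0 R 3 and 3 R 4, but not 0 R 4.
Euclidean (axiom 5): no — 0 R 3 and 0 R 6, but not 3 R 6.
So F validates K, D; T would additionally require R to be reflexive. The strongest is D.

D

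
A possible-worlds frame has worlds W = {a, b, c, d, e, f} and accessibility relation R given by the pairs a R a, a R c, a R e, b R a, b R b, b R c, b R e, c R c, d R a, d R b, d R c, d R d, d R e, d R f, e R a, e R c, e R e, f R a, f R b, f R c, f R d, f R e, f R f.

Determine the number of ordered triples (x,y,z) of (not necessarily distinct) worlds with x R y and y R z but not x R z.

R is transitive; there are no such tuples.

0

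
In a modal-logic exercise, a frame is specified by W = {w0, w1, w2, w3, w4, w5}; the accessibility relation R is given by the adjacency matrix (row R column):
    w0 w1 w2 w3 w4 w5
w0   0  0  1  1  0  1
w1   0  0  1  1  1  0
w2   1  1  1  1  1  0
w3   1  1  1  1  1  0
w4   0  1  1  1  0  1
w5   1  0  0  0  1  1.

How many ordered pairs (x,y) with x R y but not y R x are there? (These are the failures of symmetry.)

R is symmetric; there are no such tuples.

0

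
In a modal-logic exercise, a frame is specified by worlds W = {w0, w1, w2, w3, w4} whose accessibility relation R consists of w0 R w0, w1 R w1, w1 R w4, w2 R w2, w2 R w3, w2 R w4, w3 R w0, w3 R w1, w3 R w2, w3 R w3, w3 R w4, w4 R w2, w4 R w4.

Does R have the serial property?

Serial: yes — every world has a successor (e.g. w0 R w0).

Yes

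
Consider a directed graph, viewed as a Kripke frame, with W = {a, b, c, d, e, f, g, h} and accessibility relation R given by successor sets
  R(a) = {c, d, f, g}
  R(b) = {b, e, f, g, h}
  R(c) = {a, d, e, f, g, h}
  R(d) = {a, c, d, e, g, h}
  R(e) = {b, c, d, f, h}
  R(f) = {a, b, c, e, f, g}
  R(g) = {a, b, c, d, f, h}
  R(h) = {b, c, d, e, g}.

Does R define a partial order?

Reflexive: no — a is not related to itself.
Transitive: no — a R c and c R e, but not a R e.
Antisymmetric: no — a R c and c R a with a ≠ c.
So R is not a partial order.

No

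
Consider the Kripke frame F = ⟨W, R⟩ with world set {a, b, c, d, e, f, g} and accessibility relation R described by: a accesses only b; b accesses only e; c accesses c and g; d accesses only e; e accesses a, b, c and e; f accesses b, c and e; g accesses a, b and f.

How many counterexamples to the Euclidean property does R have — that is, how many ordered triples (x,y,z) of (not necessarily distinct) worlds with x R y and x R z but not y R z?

23

Enumerating: (a,b,b), (c,g,c), (c,g,g), (e,a,a), (e,a,c), (e,a,e), (e,b,a), (e,b,b), (e,b,c), (e,c,a), (e,c,b), (e,c,e), … and 11 more.
Total: 23.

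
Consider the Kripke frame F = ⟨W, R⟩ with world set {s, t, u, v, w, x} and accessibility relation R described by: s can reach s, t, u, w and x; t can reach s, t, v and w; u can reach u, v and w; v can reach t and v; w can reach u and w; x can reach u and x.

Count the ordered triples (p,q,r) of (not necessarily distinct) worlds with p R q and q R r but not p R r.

Enumerating: (s,t,v), (s,u,v), (t,s,u), (t,s,x), (t,w,u), (u,v,t), (v,t,s), (v,t,w), (w,u,v), (x,u,v), (x,u,w).

11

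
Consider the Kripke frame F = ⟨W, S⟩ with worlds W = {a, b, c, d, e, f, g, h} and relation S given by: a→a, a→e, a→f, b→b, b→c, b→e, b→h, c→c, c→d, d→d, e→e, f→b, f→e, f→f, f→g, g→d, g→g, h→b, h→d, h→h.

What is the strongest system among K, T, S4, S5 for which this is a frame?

T

Reflexive (axiom T): yes — every world is S-related to itself.
Transitive (axiom 4): no — a S f and f S b, but not a S b.
Euclidean (axiom 5): no — a S e and a S f, but not e S f.
So F validates K, T; S4 would additionally require S to be transitive. The strongest is T.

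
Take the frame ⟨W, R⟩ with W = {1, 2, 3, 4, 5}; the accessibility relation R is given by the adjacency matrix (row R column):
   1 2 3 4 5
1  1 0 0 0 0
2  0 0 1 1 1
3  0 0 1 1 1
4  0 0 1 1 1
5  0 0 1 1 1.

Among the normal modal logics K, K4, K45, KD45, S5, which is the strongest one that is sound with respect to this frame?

KD45

Transitive (axiom 4): yes — every two-step R-path is closed by a direct edge.
Euclidean (axiom 5): yes — any two successors of a common world are R-related.
Serial (axiom D): yes — every world has a successor (e.g. 1 R 1).
Reflexive (axiom T): no — 2 is not related to itself.
So F validates K, K4, K45, KD45; S5 would additionally require R to be reflexive. The strongest is KD45.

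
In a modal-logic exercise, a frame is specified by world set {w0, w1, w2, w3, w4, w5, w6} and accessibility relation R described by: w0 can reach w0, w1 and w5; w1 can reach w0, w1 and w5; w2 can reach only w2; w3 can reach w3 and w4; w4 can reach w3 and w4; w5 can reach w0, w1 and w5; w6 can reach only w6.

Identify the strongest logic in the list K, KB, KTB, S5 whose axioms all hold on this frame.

Symmetric (axiom B): yes — every pair in R has its reverse in R.
Reflexive (axiom T): yes — every world is R-related to itself.
Euclidean (axiom 5): yes — any two successors of a common world are R-related.
So F validates K, KB, KTB, S5. The strongest is S5.

S5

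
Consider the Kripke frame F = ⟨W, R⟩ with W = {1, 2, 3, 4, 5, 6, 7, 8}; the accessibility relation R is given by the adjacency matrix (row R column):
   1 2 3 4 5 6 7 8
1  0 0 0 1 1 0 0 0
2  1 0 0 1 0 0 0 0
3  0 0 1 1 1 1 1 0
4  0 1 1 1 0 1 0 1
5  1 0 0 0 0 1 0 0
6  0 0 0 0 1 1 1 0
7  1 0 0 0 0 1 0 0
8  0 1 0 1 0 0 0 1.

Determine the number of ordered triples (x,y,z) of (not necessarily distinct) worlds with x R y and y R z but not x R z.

Enumerating: (1,4,2), (1,4,3), (1,4,6), (1,4,8), (1,5,1), (1,5,6), (2,1,5), (2,4,2), (2,4,3), (2,4,6), (2,4,8), (3,4,2), … and 21 more.
Total: 33.

33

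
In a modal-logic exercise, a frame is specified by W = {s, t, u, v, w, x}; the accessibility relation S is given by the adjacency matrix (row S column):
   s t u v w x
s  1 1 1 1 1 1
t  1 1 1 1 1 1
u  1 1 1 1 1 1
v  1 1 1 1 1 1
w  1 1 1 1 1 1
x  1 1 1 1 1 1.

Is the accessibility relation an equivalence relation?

Yes

Reflexive: yes — every world is S-related to itself.
Symmetric: yes — every pair in S has its reverse in S.
Transitive: yes — every two-step S-path is closed by a direct edge.
So S is an equivalence relation.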